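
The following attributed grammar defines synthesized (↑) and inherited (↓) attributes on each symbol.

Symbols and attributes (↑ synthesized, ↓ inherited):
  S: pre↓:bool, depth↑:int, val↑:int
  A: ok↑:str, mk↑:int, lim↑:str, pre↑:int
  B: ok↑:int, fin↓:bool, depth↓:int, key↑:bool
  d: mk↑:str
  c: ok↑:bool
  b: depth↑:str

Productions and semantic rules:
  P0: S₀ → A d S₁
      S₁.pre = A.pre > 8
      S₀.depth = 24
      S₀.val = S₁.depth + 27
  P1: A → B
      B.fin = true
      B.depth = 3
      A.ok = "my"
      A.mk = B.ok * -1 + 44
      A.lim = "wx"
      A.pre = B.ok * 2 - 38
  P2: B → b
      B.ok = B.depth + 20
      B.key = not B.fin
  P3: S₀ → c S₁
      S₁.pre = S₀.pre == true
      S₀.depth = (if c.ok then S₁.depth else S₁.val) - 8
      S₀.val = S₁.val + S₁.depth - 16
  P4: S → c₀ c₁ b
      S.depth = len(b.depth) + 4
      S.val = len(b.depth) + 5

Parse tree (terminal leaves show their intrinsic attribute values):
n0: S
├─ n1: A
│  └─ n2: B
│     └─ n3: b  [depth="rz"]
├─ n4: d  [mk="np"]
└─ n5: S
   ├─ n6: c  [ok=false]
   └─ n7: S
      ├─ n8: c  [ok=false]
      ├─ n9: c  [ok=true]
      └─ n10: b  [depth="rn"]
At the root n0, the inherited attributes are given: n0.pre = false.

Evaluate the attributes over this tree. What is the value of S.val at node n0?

26

1. n0.pre = false  [given at root]
2. n2.fin = true  [true]
3. n2.depth = 3  [3]
4. n3.depth = "rz"  [terminal]
5. n2.ok = 23  [B.depth + 20]
6. n2.key = false  [not B.fin]
7. n1.ok = "my"  ["my"]
8. n1.mk = 21  [B.ok * -1 + 44]
9. n1.lim = "wx"  ["wx"]
10. n1.pre = 8  [B.ok * 2 - 38]
11. n4.mk = "np"  [terminal]
12. n5.pre = false  [A.pre > 8]
13. n6.ok = false  [terminal]
14. n7.pre = false  [S₀.pre == true]
15. n8.ok = false  [terminal]
16. n9.ok = true  [terminal]
17. n10.depth = "rn"  [terminal]
18. n7.depth = 6  [len(b.depth) + 4]
19. n7.val = 7  [len(b.depth) + 5]
20. n5.depth = -1  [(if c.ok then S₁.depth else S₁.val) - 8]
21. n5.val = -3  [S₁.val + S₁.depth - 16]
22. n0.depth = 24  [24]
23. n0.val = 26  [S₁.depth + 27]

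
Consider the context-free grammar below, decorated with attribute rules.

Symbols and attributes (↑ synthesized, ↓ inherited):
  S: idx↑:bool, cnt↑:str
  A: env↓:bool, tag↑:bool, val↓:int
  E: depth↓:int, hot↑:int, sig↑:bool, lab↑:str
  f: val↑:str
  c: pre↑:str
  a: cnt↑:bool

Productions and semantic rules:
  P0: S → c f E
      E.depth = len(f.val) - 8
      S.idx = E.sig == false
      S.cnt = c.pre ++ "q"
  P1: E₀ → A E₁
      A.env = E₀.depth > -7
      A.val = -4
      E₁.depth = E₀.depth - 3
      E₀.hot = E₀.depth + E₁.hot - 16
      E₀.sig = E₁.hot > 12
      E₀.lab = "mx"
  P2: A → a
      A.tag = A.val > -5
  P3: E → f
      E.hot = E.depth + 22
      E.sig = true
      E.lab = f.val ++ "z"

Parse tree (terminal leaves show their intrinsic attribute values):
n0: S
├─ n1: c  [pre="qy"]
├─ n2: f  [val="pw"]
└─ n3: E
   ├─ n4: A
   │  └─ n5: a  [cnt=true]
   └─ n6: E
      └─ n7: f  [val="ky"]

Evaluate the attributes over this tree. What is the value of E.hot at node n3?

-9

1. n1.pre = "qy"  [terminal]
2. n2.val = "pw"  [terminal]
3. n3.depth = -6  [len(f.val) - 8]
4. n4.env = true  [E₀.depth > -7]
5. n4.val = -4  [-4]
6. n5.cnt = true  [terminal]
7. n4.tag = true  [A.val > -5]
8. n6.depth = -9  [E₀.depth - 3]
9. n7.val = "ky"  [terminal]
10. n6.hot = 13  [E.depth + 22]
11. n6.sig = true  [true]
12. n6.lab = "kyz"  [f.val ++ "z"]
13. n3.hot = -9  [E₀.depth + E₁.hot - 16]
14. n3.sig = true  [E₁.hot > 12]
15. n3.lab = "mx"  ["mx"]
16. n0.idx = false  [E.sig == false]
17. n0.cnt = "qyq"  [c.pre ++ "q"]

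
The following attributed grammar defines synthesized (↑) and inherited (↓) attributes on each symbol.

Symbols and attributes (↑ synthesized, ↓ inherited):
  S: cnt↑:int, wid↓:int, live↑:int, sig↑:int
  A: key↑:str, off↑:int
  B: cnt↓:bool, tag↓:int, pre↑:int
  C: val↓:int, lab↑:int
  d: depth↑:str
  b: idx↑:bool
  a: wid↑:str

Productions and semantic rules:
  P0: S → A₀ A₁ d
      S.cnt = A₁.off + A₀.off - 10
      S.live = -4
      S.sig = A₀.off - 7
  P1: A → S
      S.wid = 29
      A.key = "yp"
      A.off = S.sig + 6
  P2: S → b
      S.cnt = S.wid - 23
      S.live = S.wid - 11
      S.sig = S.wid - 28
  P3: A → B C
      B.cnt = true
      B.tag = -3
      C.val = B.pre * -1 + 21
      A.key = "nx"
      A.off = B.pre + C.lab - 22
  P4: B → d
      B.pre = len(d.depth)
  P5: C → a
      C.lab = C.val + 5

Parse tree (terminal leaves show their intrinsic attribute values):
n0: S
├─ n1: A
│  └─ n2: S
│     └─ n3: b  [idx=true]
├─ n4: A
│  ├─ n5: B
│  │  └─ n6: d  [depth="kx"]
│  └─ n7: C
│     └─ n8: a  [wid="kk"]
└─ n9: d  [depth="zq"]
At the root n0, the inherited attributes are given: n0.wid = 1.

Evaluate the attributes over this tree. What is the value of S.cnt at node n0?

1. n0.wid = 1  [given at root]
2. n2.wid = 29  [29]
3. n3.idx = true  [terminal]
4. n2.cnt = 6  [S.wid - 23]
5. n2.live = 18  [S.wid - 11]
6. n2.sig = 1  [S.wid - 28]
7. n1.key = "yp"  ["yp"]
8. n1.off = 7  [S.sig + 6]
9. n5.cnt = true  [true]
10. n5.tag = -3  [-3]
11. n6.depth = "kx"  [terminal]
12. n5.pre = 2  [len(d.depth)]
13. n7.val = 19  [B.pre * -1 + 21]
14. n8.wid = "kk"  [terminal]
15. n7.lab = 24  [C.val + 5]
16. n4.key = "nx"  ["nx"]
17. n4.off = 4  [B.pre + C.lab - 22]
18. n9.depth = "zq"  [terminal]
19. n0.cnt = 1  [A₁.off + A₀.off - 10]
20. n0.live = -4  [-4]
21. n0.sig = 0  [A₀.off - 7]

1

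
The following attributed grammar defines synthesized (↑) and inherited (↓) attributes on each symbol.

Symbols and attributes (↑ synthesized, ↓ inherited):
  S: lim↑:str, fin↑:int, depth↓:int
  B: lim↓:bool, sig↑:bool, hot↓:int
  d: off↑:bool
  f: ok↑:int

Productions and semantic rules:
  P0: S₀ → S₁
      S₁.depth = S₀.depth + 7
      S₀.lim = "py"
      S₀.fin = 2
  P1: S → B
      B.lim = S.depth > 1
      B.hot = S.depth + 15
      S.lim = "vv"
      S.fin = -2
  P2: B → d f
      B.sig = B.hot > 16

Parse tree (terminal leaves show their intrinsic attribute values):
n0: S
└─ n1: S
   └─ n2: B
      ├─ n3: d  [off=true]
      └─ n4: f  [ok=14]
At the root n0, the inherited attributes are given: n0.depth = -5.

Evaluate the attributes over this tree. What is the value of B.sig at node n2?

1. n0.depth = -5  [given at root]
2. n1.depth = 2  [S₀.depth + 7]
3. n2.lim = true  [S.depth > 1]
4. n2.hot = 17  [S.depth + 15]
5. n3.off = true  [terminal]
6. n4.ok = 14  [terminal]
7. n2.sig = true  [B.hot > 16]
8. n1.lim = "vv"  ["vv"]
9. n1.fin = -2  [-2]
10. n0.lim = "py"  ["py"]
11. n0.fin = 2  [2]

true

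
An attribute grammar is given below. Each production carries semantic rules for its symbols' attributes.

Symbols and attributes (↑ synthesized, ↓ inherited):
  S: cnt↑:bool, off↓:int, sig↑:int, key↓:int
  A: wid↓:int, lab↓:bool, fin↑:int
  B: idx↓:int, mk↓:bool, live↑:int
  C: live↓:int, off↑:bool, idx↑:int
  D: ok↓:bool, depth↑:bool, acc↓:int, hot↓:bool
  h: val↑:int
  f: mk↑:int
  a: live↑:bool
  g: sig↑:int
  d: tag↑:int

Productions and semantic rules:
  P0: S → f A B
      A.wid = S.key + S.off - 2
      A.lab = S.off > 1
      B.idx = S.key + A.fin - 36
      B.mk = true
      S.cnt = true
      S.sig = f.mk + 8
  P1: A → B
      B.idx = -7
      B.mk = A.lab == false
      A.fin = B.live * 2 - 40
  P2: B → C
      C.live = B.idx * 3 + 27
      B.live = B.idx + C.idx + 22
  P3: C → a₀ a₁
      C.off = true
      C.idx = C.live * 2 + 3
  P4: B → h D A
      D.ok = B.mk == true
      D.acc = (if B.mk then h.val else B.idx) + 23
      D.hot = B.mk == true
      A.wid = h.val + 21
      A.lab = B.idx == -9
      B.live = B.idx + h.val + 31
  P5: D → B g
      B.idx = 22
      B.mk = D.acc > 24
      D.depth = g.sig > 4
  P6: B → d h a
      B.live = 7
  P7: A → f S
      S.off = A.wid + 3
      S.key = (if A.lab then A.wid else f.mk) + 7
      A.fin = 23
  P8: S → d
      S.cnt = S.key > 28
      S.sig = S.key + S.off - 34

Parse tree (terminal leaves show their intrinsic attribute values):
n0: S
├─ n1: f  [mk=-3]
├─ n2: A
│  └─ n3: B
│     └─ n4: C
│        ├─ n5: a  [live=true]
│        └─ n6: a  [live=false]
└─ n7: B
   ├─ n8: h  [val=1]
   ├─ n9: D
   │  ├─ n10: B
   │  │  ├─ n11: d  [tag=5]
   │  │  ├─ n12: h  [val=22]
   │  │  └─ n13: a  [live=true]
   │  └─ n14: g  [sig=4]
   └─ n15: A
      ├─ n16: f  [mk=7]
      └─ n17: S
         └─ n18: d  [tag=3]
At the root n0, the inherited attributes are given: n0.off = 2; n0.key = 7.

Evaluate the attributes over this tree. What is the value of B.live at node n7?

23

1. n0.off = 2  [given at root]
2. n0.key = 7  [given at root]
3. n1.mk = -3  [terminal]
4. n2.wid = 7  [S.key + S.off - 2]
5. n2.lab = true  [S.off > 1]
6. n3.idx = -7  [-7]
7. n3.mk = false  [A.lab == false]
8. n4.live = 6  [B.idx * 3 + 27]
9. n5.live = true  [terminal]
10. n6.live = false  [terminal]
11. n4.off = true  [true]
12. n4.idx = 15  [C.live * 2 + 3]
13. n3.live = 30  [B.idx + C.idx + 22]
14. n2.fin = 20  [B.live * 2 - 40]
15. n7.idx = -9  [S.key + A.fin - 36]
16. n7.mk = true  [true]
17. n8.val = 1  [terminal]
18. n9.ok = true  [B.mk == true]
19. n9.acc = 24  [(if B.mk then h.val else B.idx) + 23]
20. n9.hot = true  [B.mk == true]
21. n10.idx = 22  [22]
22. n10.mk = false  [D.acc > 24]
23. n11.tag = 5  [terminal]
24. n12.val = 22  [terminal]
25. n13.live = true  [terminal]
26. n10.live = 7  [7]
27. n14.sig = 4  [terminal]
28. n9.depth = false  [g.sig > 4]
29. n15.wid = 22  [h.val + 21]
30. n15.lab = true  [B.idx == -9]
31. n16.mk = 7  [terminal]
32. n17.off = 25  [A.wid + 3]
33. n17.key = 29  [(if A.lab then A.wid else f.mk) + 7]
34. n18.tag = 3  [terminal]
35. n17.cnt = true  [S.key > 28]
36. n17.sig = 20  [S.key + S.off - 34]
37. n15.fin = 23  [23]
38. n7.live = 23  [B.idx + h.val + 31]
39. n0.cnt = true  [true]
40. n0.sig = 5  [f.mk + 8]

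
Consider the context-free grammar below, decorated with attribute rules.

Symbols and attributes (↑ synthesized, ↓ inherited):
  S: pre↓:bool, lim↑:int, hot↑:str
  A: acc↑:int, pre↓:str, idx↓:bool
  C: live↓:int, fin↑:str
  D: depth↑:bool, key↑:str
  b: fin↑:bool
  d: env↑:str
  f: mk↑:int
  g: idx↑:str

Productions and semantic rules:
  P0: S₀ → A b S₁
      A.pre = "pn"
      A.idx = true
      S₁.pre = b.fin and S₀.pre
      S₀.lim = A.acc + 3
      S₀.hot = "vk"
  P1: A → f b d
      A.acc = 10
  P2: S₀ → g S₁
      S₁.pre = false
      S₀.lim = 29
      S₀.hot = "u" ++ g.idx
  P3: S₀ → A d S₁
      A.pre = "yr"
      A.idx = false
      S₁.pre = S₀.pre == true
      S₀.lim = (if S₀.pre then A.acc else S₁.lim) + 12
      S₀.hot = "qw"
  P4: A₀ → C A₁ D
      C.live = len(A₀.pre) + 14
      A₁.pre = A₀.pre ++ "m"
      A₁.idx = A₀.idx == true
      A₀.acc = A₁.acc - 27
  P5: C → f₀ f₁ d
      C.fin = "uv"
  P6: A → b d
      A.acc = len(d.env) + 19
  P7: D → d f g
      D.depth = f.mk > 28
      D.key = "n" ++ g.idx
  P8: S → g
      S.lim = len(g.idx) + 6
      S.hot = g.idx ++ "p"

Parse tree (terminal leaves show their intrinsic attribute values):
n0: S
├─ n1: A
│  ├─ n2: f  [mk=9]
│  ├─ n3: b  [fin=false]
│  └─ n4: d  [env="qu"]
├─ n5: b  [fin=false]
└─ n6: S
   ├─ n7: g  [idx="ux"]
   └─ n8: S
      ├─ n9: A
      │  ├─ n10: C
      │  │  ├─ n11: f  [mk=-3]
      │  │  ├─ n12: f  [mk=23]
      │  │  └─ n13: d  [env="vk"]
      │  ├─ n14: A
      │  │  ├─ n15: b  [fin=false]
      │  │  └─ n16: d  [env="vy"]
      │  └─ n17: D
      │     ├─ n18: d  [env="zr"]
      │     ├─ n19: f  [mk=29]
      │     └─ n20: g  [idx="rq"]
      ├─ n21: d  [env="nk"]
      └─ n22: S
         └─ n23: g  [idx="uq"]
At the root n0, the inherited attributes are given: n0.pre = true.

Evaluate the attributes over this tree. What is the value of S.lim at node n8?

20

1. n0.pre = true  [given at root]
2. n1.pre = "pn"  ["pn"]
3. n1.idx = true  [true]
4. n2.mk = 9  [terminal]
5. n3.fin = false  [terminal]
6. n4.env = "qu"  [terminal]
7. n1.acc = 10  [10]
8. n5.fin = false  [terminal]
9. n6.pre = false  [b.fin and S₀.pre]
10. n7.idx = "ux"  [terminal]
11. n8.pre = false  [false]
12. n9.pre = "yr"  ["yr"]
13. n9.idx = false  [false]
14. n10.live = 16  [len(A₀.pre) + 14]
15. n11.mk = -3  [terminal]
16. n12.mk = 23  [terminal]
17. n13.env = "vk"  [terminal]
18. n10.fin = "uv"  ["uv"]
19. n14.pre = "yrm"  [A₀.pre ++ "m"]
20. n14.idx = false  [A₀.idx == true]
21. n15.fin = false  [terminal]
22. n16.env = "vy"  [terminal]
23. n14.acc = 21  [len(d.env) + 19]
24. n18.env = "zr"  [terminal]
25. n19.mk = 29  [terminal]
26. n20.idx = "rq"  [terminal]
27. n17.depth = true  [f.mk > 28]
28. n17.key = "nrq"  ["n" ++ g.idx]
29. n9.acc = -6  [A₁.acc - 27]
30. n21.env = "nk"  [terminal]
31. n22.pre = false  [S₀.pre == true]
32. n23.idx = "uq"  [terminal]
33. n22.lim = 8  [len(g.idx) + 6]
34. n22.hot = "uqp"  [g.idx ++ "p"]
35. n8.lim = 20  [(if S₀.pre then A.acc else S₁.lim) + 12]
36. n8.hot = "qw"  ["qw"]
37. n6.lim = 29  [29]
38. n6.hot = "uux"  ["u" ++ g.idx]
39. n0.lim = 13  [A.acc + 3]
40. n0.hot = "vk"  ["vk"]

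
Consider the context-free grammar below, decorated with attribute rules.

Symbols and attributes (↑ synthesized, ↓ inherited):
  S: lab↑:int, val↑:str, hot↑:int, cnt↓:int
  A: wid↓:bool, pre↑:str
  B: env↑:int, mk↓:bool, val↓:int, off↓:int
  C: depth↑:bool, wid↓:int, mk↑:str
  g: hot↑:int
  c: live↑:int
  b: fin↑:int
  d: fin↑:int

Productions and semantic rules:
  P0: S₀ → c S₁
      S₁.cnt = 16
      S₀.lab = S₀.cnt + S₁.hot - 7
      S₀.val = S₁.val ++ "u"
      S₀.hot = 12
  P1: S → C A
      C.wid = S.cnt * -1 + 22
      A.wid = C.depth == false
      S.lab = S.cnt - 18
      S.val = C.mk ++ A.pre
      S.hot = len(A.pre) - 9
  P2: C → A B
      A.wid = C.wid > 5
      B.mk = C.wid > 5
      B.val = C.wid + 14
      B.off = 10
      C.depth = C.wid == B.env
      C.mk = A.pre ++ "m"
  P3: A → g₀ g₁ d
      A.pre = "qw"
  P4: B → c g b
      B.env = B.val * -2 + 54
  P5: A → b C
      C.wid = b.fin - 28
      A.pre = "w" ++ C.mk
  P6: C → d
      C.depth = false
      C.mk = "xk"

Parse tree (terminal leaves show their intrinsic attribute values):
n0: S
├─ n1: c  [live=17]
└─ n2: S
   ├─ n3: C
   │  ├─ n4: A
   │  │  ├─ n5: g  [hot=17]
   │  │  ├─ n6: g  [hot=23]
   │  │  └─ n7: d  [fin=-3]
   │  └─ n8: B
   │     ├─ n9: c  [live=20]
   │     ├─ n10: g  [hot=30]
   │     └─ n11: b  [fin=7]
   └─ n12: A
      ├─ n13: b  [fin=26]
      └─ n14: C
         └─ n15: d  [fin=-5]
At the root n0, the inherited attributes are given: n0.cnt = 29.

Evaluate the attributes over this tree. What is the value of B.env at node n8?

1. n0.cnt = 29  [given at root]
2. n1.live = 17  [terminal]
3. n2.cnt = 16  [16]
4. n3.wid = 6  [S.cnt * -1 + 22]
5. n4.wid = true  [C.wid > 5]
6. n5.hot = 17  [terminal]
7. n6.hot = 23  [terminal]
8. n7.fin = -3  [terminal]
9. n4.pre = "qw"  ["qw"]
10. n8.mk = true  [C.wid > 5]
11. n8.val = 20  [C.wid + 14]
12. n8.off = 10  [10]
13. n9.live = 20  [terminal]
14. n10.hot = 30  [terminal]
15. n11.fin = 7  [terminal]
16. n8.env = 14  [B.val * -2 + 54]
17. n3.depth = false  [C.wid == B.env]
18. n3.mk = "qwm"  [A.pre ++ "m"]
19. n12.wid = true  [C.depth == false]
20. n13.fin = 26  [terminal]
21. n14.wid = -2  [b.fin - 28]
22. n15.fin = -5  [terminal]
23. n14.depth = false  [false]
24. n14.mk = "xk"  ["xk"]
25. n12.pre = "wxk"  ["w" ++ C.mk]
26. n2.lab = -2  [S.cnt - 18]
27. n2.val = "qwmwxk"  [C.mk ++ A.pre]
28. n2.hot = -6  [len(A.pre) - 9]
29. n0.lab = 16  [S₀.cnt + S₁.hot - 7]
30. n0.val = "qwmwxku"  [S₁.val ++ "u"]
31. n0.hot = 12  [12]

14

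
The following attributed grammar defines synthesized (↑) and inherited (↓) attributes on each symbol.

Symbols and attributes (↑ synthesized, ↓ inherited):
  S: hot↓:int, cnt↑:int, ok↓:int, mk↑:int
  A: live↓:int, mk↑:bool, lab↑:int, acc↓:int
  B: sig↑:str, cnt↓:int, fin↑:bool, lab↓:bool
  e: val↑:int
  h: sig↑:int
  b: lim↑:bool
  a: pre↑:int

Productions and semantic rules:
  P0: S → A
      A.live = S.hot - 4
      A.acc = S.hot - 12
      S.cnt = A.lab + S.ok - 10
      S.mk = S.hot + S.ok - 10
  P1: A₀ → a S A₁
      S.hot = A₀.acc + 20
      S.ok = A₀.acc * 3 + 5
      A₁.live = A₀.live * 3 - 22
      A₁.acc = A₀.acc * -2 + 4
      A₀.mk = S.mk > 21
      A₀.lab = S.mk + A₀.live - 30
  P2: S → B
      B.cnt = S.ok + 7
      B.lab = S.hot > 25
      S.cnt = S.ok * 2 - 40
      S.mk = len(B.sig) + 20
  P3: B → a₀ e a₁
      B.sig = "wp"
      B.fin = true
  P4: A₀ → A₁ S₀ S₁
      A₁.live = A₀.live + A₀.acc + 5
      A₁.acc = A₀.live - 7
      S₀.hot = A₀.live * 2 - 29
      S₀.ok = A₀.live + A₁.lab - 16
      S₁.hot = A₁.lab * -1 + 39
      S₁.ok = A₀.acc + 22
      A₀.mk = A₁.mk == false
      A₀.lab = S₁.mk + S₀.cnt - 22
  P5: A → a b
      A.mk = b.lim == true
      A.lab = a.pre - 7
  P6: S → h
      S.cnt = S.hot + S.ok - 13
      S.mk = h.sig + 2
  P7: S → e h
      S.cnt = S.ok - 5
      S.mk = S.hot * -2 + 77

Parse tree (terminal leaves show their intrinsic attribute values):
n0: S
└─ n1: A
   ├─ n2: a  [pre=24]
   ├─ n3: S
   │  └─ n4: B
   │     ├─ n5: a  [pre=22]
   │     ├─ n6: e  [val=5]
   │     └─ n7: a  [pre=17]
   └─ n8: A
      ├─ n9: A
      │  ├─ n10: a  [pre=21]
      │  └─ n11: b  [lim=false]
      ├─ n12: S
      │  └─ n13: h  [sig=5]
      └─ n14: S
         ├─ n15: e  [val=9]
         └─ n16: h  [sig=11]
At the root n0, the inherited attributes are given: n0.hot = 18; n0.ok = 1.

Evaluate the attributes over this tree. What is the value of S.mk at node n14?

1. n0.hot = 18  [given at root]
2. n0.ok = 1  [given at root]
3. n1.live = 14  [S.hot - 4]
4. n1.acc = 6  [S.hot - 12]
5. n2.pre = 24  [terminal]
6. n3.hot = 26  [A₀.acc + 20]
7. n3.ok = 23  [A₀.acc * 3 + 5]
8. n4.cnt = 30  [S.ok + 7]
9. n4.lab = true  [S.hot > 25]
10. n5.pre = 22  [terminal]
11. n6.val = 5  [terminal]
12. n7.pre = 17  [terminal]
13. n4.sig = "wp"  ["wp"]
14. n4.fin = true  [true]
15. n3.cnt = 6  [S.ok * 2 - 40]
16. n3.mk = 22  [len(B.sig) + 20]
17. n8.live = 20  [A₀.live * 3 - 22]
18. n8.acc = -8  [A₀.acc * -2 + 4]
19. n9.live = 17  [A₀.live + A₀.acc + 5]
20. n9.acc = 13  [A₀.live - 7]
21. n10.pre = 21  [terminal]
22. n11.lim = false  [terminal]
23. n9.mk = false  [b.lim == true]
24. n9.lab = 14  [a.pre - 7]
25. n12.hot = 11  [A₀.live * 2 - 29]
26. n12.ok = 18  [A₀.live + A₁.lab - 16]
27. n13.sig = 5  [terminal]
28. n12.cnt = 16  [S.hot + S.ok - 13]
29. n12.mk = 7  [h.sig + 2]
30. n14.hot = 25  [A₁.lab * -1 + 39]
31. n14.ok = 14  [A₀.acc + 22]
32. n15.val = 9  [terminal]
33. n16.sig = 11  [terminal]
34. n14.cnt = 9  [S.ok - 5]
35. n14.mk = 27  [S.hot * -2 + 77]
36. n8.mk = true  [A₁.mk == false]
37. n8.lab = 21  [S₁.mk + S₀.cnt - 22]
38. n1.mk = true  [S.mk > 21]
39. n1.lab = 6  [S.mk + A₀.live - 30]
40. n0.cnt = -3  [A.lab + S.ok - 10]
41. n0.mk = 9  [S.hot + S.ok - 10]

27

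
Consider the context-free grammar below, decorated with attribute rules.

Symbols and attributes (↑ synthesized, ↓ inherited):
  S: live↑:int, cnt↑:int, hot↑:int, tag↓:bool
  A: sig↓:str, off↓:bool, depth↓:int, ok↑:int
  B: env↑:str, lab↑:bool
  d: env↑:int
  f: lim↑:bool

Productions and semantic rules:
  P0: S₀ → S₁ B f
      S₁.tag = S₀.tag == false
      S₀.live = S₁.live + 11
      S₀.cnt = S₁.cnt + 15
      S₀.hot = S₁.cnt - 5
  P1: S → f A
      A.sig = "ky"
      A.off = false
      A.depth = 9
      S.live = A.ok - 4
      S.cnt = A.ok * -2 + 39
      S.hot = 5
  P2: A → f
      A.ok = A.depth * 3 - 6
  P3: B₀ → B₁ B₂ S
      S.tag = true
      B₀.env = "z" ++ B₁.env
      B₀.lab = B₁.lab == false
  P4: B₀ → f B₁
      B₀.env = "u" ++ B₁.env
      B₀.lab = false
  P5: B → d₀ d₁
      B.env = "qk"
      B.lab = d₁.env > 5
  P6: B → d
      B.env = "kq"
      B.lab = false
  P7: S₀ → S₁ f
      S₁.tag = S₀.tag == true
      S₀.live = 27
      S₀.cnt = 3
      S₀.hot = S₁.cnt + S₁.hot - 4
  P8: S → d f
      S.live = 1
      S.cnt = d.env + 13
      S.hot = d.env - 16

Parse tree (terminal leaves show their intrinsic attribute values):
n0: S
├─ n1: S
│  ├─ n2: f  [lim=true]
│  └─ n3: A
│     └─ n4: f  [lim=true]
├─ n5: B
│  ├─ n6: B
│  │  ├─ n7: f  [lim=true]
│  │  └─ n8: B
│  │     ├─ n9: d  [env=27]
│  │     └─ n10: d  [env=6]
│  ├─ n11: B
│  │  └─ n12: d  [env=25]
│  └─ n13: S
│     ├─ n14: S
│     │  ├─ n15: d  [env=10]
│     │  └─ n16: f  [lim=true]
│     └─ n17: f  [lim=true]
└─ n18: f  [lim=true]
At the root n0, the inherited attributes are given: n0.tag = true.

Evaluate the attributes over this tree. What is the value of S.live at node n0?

28

1. n0.tag = true  [given at root]
2. n1.tag = false  [S₀.tag == false]
3. n2.lim = true  [terminal]
4. n3.sig = "ky"  ["ky"]
5. n3.off = false  [false]
6. n3.depth = 9  [9]
7. n4.lim = true  [terminal]
8. n3.ok = 21  [A.depth * 3 - 6]
9. n1.live = 17  [A.ok - 4]
10. n1.cnt = -3  [A.ok * -2 + 39]
11. n1.hot = 5  [5]
12. n7.lim = true  [terminal]
13. n9.env = 27  [terminal]
14. n10.env = 6  [terminal]
15. n8.env = "qk"  ["qk"]
16. n8.lab = true  [d₁.env > 5]
17. n6.env = "uqk"  ["u" ++ B₁.env]
18. n6.lab = false  [false]
19. n12.env = 25  [terminal]
20. n11.env = "kq"  ["kq"]
21. n11.lab = false  [false]
22. n13.tag = true  [true]
23. n14.tag = true  [S₀.tag == true]
24. n15.env = 10  [terminal]
25. n16.lim = true  [terminal]
26. n14.live = 1  [1]
27. n14.cnt = 23  [d.env + 13]
28. n14.hot = -6  [d.env - 16]
29. n17.lim = true  [terminal]
30. n13.live = 27  [27]
31. n13.cnt = 3  [3]
32. n13.hot = 13  [S₁.cnt + S₁.hot - 4]
33. n5.env = "zuqk"  ["z" ++ B₁.env]
34. n5.lab = true  [B₁.lab == false]
35. n18.lim = true  [terminal]
36. n0.live = 28  [S₁.live + 11]
37. n0.cnt = 12  [S₁.cnt + 15]
38. n0.hot = -8  [S₁.cnt - 5]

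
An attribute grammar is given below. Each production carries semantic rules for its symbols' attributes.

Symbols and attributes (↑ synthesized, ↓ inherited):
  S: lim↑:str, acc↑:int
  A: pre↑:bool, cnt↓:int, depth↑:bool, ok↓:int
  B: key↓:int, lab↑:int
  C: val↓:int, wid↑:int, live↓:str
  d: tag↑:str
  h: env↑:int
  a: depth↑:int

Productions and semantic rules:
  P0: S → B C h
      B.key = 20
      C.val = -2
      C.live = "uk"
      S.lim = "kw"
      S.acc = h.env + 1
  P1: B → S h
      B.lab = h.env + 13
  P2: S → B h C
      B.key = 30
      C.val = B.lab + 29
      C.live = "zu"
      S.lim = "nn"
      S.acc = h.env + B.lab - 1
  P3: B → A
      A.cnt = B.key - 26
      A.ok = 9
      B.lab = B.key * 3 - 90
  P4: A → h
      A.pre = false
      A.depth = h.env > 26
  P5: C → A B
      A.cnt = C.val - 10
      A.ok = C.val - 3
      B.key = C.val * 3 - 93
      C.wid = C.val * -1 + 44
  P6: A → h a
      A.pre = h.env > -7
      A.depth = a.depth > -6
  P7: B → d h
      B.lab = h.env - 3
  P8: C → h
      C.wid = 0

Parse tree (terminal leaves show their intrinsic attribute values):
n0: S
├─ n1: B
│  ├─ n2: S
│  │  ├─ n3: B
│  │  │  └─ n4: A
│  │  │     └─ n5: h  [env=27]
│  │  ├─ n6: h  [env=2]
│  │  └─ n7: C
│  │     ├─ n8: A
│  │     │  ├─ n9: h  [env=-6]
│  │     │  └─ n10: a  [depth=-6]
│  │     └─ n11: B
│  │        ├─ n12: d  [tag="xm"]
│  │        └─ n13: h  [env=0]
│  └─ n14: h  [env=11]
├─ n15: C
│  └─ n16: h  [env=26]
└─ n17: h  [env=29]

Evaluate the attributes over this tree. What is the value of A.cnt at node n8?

1. n1.key = 20  [20]
2. n3.key = 30  [30]
3. n4.cnt = 4  [B.key - 26]
4. n4.ok = 9  [9]
5. n5.env = 27  [terminal]
6. n4.pre = false  [false]
7. n4.depth = true  [h.env > 26]
8. n3.lab = 0  [B.key * 3 - 90]
9. n6.env = 2  [terminal]
10. n7.val = 29  [B.lab + 29]
11. n7.live = "zu"  ["zu"]
12. n8.cnt = 19  [C.val - 10]
13. n8.ok = 26  [C.val - 3]
14. n9.env = -6  [terminal]
15. n10.depth = -6  [terminal]
16. n8.pre = true  [h.env > -7]
17. n8.depth = false  [a.depth > -6]
18. n11.key = -6  [C.val * 3 - 93]
19. n12.tag = "xm"  [terminal]
20. n13.env = 0  [terminal]
21. n11.lab = -3  [h.env - 3]
22. n7.wid = 15  [C.val * -1 + 44]
23. n2.lim = "nn"  ["nn"]
24. n2.acc = 1  [h.env + B.lab - 1]
25. n14.env = 11  [terminal]
26. n1.lab = 24  [h.env + 13]
27. n15.val = -2  [-2]
28. n15.live = "uk"  ["uk"]
29. n16.env = 26  [terminal]
30. n15.wid = 0  [0]
31. n17.env = 29  [terminal]
32. n0.lim = "kw"  ["kw"]
33. n0.acc = 30  [h.env + 1]

19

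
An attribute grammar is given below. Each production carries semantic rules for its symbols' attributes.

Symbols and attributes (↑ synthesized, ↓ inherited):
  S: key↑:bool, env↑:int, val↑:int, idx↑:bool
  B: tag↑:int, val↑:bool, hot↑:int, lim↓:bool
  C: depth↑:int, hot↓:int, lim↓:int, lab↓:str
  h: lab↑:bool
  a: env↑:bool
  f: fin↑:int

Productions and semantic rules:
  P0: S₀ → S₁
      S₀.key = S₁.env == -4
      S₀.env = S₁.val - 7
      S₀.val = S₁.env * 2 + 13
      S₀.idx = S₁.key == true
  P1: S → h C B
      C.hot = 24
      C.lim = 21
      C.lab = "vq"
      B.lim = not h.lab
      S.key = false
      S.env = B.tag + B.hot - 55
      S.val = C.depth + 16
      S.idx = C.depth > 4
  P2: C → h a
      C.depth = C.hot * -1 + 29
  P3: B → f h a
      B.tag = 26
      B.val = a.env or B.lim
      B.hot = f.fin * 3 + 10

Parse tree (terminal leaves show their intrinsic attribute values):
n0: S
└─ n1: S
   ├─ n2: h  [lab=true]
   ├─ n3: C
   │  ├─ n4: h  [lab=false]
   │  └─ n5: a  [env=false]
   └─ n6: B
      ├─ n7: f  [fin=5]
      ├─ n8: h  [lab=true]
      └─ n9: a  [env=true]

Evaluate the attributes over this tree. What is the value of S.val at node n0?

1. n2.lab = true  [terminal]
2. n3.hot = 24  [24]
3. n3.lim = 21  [21]
4. n3.lab = "vq"  ["vq"]
5. n4.lab = false  [terminal]
6. n5.env = false  [terminal]
7. n3.depth = 5  [C.hot * -1 + 29]
8. n6.lim = false  [not h.lab]
9. n7.fin = 5  [terminal]
10. n8.lab = true  [terminal]
11. n9.env = true  [terminal]
12. n6.tag = 26  [26]
13. n6.val = true  [a.env or B.lim]
14. n6.hot = 25  [f.fin * 3 + 10]
15. n1.key = false  [false]
16. n1.env = -4  [B.tag + B.hot - 55]
17. n1.val = 21  [C.depth + 16]
18. n1.idx = true  [C.depth > 4]
19. n0.key = true  [S₁.env == -4]
20. n0.env = 14  [S₁.val - 7]
21. n0.val = 5  [S₁.env * 2 + 13]
22. n0.idx = false  [S₁.key == true]

5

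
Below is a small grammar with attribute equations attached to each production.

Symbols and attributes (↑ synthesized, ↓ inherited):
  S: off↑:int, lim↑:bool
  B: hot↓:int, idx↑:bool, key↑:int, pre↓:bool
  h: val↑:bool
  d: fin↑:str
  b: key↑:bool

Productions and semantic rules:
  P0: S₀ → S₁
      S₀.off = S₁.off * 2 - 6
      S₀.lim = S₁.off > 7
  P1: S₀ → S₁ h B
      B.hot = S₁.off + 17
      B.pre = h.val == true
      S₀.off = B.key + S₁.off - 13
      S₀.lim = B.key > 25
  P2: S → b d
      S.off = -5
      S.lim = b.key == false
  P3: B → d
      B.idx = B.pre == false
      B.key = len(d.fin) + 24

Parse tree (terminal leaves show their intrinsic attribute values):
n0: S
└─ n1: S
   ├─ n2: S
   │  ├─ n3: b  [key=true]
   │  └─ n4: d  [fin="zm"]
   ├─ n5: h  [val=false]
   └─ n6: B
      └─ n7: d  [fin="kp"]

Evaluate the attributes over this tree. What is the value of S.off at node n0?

10

1. n3.key = true  [terminal]
2. n4.fin = "zm"  [terminal]
3. n2.off = -5  [-5]
4. n2.lim = false  [b.key == false]
5. n5.val = false  [terminal]
6. n6.hot = 12  [S₁.off + 17]
7. n6.pre = false  [h.val == true]
8. n7.fin = "kp"  [terminal]
9. n6.idx = true  [B.pre == false]
10. n6.key = 26  [len(d.fin) + 24]
11. n1.off = 8  [B.key + S₁.off - 13]
12. n1.lim = true  [B.key > 25]
13. n0.off = 10  [S₁.off * 2 - 6]
14. n0.lim = true  [S₁.off > 7]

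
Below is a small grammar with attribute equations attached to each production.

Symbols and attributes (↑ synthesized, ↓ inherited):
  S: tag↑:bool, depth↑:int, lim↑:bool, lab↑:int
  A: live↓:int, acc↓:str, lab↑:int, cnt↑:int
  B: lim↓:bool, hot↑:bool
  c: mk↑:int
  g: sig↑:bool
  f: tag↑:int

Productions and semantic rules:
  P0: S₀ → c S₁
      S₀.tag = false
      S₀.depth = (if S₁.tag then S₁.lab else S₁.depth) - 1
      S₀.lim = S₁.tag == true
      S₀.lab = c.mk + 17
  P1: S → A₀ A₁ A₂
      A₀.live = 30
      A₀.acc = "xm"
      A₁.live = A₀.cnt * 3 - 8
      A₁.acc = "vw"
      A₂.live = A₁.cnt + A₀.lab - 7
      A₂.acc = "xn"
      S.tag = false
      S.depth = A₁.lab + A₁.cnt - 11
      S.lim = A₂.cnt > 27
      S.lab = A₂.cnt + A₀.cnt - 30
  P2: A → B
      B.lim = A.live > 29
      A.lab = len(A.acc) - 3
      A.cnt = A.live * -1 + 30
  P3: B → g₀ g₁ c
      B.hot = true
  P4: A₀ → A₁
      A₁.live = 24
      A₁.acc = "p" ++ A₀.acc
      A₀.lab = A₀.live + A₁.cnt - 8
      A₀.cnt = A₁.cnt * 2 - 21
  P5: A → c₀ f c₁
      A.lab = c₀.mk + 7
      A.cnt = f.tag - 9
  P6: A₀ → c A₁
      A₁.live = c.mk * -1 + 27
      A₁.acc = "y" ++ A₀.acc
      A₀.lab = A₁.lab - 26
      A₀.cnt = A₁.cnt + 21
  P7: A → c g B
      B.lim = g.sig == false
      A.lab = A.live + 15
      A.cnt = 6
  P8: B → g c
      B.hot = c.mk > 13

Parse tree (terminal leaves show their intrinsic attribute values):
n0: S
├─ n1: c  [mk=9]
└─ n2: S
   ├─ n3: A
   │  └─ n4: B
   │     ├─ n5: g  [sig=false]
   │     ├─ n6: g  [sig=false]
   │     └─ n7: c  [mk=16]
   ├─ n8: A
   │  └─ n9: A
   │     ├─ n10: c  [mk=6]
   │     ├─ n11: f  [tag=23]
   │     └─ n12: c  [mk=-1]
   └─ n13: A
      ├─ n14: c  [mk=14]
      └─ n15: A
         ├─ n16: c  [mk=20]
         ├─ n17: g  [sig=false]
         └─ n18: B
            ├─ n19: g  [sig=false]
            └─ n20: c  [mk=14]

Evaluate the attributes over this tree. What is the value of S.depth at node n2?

1. n1.mk = 9  [terminal]
2. n3.live = 30  [30]
3. n3.acc = "xm"  ["xm"]
4. n4.lim = true  [A.live > 29]
5. n5.sig = false  [terminal]
6. n6.sig = false  [terminal]
7. n7.mk = 16  [terminal]
8. n4.hot = true  [true]
9. n3.lab = -1  [len(A.acc) - 3]
10. n3.cnt = 0  [A.live * -1 + 30]
11. n8.live = -8  [A₀.cnt * 3 - 8]
12. n8.acc = "vw"  ["vw"]
13. n9.live = 24  [24]
14. n9.acc = "pvw"  ["p" ++ A₀.acc]
15. n10.mk = 6  [terminal]
16. n11.tag = 23  [terminal]
17. n12.mk = -1  [terminal]
18. n9.lab = 13  [c₀.mk + 7]
19. n9.cnt = 14  [f.tag - 9]
20. n8.lab = -2  [A₀.live + A₁.cnt - 8]
21. n8.cnt = 7  [A₁.cnt * 2 - 21]
22. n13.live = -1  [A₁.cnt + A₀.lab - 7]
23. n13.acc = "xn"  ["xn"]
24. n14.mk = 14  [terminal]
25. n15.live = 13  [c.mk * -1 + 27]
26. n15.acc = "yxn"  ["y" ++ A₀.acc]
27. n16.mk = 20  [terminal]
28. n17.sig = false  [terminal]
29. n18.lim = true  [g.sig == false]
30. n19.sig = false  [terminal]
31. n20.mk = 14  [terminal]
32. n18.hot = true  [c.mk > 13]
33. n15.lab = 28  [A.live + 15]
34. n15.cnt = 6  [6]
35. n13.lab = 2  [A₁.lab - 26]
36. n13.cnt = 27  [A₁.cnt + 21]
37. n2.tag = false  [false]
38. n2.depth = -6  [A₁.lab + A₁.cnt - 11]
39. n2.lim = false  [A₂.cnt > 27]
40. n2.lab = -3  [A₂.cnt + A₀.cnt - 30]
41. n0.tag = false  [false]
42. n0.depth = -7  [(if S₁.tag then S₁.lab else S₁.depth) - 1]
43. n0.lim = false  [S₁.tag == true]
44. n0.lab = 26  [c.mk + 17]

-6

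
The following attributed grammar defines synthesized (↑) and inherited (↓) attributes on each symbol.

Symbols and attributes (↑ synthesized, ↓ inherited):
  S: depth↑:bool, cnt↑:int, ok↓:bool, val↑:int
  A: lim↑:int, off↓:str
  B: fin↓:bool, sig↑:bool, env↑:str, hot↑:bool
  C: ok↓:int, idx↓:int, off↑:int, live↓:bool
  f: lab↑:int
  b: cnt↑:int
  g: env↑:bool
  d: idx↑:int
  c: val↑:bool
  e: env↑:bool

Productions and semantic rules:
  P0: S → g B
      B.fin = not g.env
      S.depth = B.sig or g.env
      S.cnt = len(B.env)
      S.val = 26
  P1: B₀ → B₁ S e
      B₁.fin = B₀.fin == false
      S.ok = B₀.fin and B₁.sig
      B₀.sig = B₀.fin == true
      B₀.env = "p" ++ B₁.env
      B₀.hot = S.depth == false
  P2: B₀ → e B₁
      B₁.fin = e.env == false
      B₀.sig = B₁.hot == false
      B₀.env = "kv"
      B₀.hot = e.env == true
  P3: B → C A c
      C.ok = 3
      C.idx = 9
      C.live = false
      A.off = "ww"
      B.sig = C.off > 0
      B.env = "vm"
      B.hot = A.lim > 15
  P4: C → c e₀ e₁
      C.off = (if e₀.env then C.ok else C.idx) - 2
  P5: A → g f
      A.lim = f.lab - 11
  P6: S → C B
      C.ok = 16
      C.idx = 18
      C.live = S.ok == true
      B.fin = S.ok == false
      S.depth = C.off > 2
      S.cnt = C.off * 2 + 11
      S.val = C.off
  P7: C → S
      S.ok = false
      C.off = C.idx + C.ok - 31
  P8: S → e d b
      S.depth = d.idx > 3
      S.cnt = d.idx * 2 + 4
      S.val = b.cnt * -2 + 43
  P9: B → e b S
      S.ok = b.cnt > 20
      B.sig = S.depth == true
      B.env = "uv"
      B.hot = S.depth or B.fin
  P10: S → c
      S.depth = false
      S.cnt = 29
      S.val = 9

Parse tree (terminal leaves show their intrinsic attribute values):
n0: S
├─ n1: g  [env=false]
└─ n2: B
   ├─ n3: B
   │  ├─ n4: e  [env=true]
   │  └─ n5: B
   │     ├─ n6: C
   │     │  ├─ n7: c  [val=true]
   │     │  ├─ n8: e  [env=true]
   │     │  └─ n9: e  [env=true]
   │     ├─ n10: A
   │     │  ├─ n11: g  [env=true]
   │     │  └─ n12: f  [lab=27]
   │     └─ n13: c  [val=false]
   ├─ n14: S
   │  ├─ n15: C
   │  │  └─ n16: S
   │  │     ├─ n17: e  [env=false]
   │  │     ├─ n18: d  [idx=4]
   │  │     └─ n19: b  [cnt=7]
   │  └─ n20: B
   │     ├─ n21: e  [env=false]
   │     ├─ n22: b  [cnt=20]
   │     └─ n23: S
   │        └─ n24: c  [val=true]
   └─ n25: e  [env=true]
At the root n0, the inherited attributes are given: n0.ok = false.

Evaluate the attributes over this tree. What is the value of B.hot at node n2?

false

1. n0.ok = false  [given at root]
2. n1.env = false  [terminal]
3. n2.fin = true  [not g.env]
4. n3.fin = false  [B₀.fin == false]
5. n4.env = true  [terminal]
6. n5.fin = false  [e.env == false]
7. n6.ok = 3  [3]
8. n6.idx = 9  [9]
9. n6.live = false  [false]
10. n7.val = true  [terminal]
11. n8.env = true  [terminal]
12. n9.env = true  [terminal]
13. n6.off = 1  [(if e₀.env then C.ok else C.idx) - 2]
14. n10.off = "ww"  ["ww"]
15. n11.env = true  [terminal]
16. n12.lab = 27  [terminal]
17. n10.lim = 16  [f.lab - 11]
18. n13.val = false  [terminal]
19. n5.sig = true  [C.off > 0]
20. n5.env = "vm"  ["vm"]
21. n5.hot = true  [A.lim > 15]
22. n3.sig = false  [B₁.hot == false]
23. n3.env = "kv"  ["kv"]
24. n3.hot = true  [e.env == true]
25. n14.ok = false  [B₀.fin and B₁.sig]
26. n15.ok = 16  [16]
27. n15.idx = 18  [18]
28. n15.live = false  [S.ok == true]
29. n16.ok = false  [false]
30. n17.env = false  [terminal]
31. n18.idx = 4  [terminal]
32. n19.cnt = 7  [terminal]
33. n16.depth = true  [d.idx > 3]
34. n16.cnt = 12  [d.idx * 2 + 4]
35. n16.val = 29  [b.cnt * -2 + 43]
36. n15.off = 3  [C.idx + C.ok - 31]
37. n20.fin = true  [S.ok == false]
38. n21.env = false  [terminal]
39. n22.cnt = 20  [terminal]
40. n23.ok = false  [b.cnt > 20]
41. n24.val = true  [terminal]
42. n23.depth = false  [false]
43. n23.cnt = 29  [29]
44. n23.val = 9  [9]
45. n20.sig = false  [S.depth == true]
46. n20.env = "uv"  ["uv"]
47. n20.hot = true  [S.depth or B.fin]
48. n14.depth = true  [C.off > 2]
49. n14.cnt = 17  [C.off * 2 + 11]
50. n14.val = 3  [C.off]
51. n25.env = true  [terminal]
52. n2.sig = true  [B₀.fin == true]
53. n2.env = "pkv"  ["p" ++ B₁.env]
54. n2.hot = false  [S.depth == false]
55. n0.depth = true  [B.sig or g.env]
56. n0.cnt = 3  [len(B.env)]
57. n0.val = 26  [26]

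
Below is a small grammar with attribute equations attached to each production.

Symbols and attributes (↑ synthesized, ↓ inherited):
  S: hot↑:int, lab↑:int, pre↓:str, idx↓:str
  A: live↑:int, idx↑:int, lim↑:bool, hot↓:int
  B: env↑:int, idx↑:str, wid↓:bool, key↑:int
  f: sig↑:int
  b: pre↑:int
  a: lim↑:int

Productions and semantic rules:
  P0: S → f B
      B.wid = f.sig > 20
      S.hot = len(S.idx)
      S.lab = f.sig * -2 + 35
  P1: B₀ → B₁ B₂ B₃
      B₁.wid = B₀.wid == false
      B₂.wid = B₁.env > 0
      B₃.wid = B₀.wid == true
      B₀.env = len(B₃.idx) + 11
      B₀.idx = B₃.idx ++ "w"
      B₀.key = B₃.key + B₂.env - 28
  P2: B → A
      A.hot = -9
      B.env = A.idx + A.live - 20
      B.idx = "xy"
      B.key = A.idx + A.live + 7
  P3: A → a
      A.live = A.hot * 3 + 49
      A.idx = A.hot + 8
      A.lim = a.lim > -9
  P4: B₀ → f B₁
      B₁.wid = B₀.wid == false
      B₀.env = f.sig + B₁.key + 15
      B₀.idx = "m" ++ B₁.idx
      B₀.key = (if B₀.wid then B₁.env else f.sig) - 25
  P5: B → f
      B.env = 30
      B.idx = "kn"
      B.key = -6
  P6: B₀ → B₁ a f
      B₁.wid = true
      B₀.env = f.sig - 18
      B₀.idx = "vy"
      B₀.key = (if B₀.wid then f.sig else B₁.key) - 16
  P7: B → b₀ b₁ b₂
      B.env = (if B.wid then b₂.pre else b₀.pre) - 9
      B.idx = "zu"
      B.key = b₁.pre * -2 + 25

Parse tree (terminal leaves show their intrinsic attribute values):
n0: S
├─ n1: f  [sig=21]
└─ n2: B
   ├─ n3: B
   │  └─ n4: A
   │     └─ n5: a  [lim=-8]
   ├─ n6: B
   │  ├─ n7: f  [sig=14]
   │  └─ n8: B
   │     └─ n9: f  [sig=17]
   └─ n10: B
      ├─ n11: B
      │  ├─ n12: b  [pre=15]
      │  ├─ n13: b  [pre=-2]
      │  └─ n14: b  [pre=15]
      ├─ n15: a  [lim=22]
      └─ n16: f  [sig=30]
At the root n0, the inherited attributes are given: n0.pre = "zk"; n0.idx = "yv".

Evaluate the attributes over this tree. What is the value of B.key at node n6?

1. n0.pre = "zk"  [given at root]
2. n0.idx = "yv"  [given at root]
3. n1.sig = 21  [terminal]
4. n2.wid = true  [f.sig > 20]
5. n3.wid = false  [B₀.wid == false]
6. n4.hot = -9  [-9]
7. n5.lim = -8  [terminal]
8. n4.live = 22  [A.hot * 3 + 49]
9. n4.idx = -1  [A.hot + 8]
10. n4.lim = true  [a.lim > -9]
11. n3.env = 1  [A.idx + A.live - 20]
12. n3.idx = "xy"  ["xy"]
13. n3.key = 28  [A.idx + A.live + 7]
14. n6.wid = true  [B₁.env > 0]
15. n7.sig = 14  [terminal]
16. n8.wid = false  [B₀.wid == false]
17. n9.sig = 17  [terminal]
18. n8.env = 30  [30]
19. n8.idx = "kn"  ["kn"]
20. n8.key = -6  [-6]
21. n6.env = 23  [f.sig + B₁.key + 15]
22. n6.idx = "mkn"  ["m" ++ B₁.idx]
23. n6.key = 5  [(if B₀.wid then B₁.env else f.sig) - 25]
24. n10.wid = true  [B₀.wid == true]
25. n11.wid = true  [true]
26. n12.pre = 15  [terminal]
27. n13.pre = -2  [terminal]
28. n14.pre = 15  [terminal]
29. n11.env = 6  [(if B.wid then b₂.pre else b₀.pre) - 9]
30. n11.idx = "zu"  ["zu"]
31. n11.key = 29  [b₁.pre * -2 + 25]
32. n15.lim = 22  [terminal]
33. n16.sig = 30  [terminal]
34. n10.env = 12  [f.sig - 18]
35. n10.idx = "vy"  ["vy"]
36. n10.key = 14  [(if B₀.wid then f.sig else B₁.key) - 16]
37. n2.env = 13  [len(B₃.idx) + 11]
38. n2.idx = "vyw"  [B₃.idx ++ "w"]
39. n2.key = 9  [B₃.key + B₂.env - 28]
40. n0.hot = 2  [len(S.idx)]
41. n0.lab = -7  [f.sig * -2 + 35]

5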